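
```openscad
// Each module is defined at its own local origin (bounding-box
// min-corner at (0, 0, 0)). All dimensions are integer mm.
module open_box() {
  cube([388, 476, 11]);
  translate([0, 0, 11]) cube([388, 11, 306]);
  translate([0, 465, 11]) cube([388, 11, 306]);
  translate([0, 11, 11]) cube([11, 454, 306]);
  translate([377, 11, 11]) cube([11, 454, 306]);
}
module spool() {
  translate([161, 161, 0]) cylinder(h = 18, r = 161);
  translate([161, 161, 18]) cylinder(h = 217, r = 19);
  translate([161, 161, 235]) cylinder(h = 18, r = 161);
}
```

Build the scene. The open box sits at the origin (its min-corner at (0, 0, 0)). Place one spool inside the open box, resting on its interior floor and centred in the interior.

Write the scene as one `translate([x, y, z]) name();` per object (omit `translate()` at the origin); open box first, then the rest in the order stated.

open_box();
translate([33, 77, 11]) spool();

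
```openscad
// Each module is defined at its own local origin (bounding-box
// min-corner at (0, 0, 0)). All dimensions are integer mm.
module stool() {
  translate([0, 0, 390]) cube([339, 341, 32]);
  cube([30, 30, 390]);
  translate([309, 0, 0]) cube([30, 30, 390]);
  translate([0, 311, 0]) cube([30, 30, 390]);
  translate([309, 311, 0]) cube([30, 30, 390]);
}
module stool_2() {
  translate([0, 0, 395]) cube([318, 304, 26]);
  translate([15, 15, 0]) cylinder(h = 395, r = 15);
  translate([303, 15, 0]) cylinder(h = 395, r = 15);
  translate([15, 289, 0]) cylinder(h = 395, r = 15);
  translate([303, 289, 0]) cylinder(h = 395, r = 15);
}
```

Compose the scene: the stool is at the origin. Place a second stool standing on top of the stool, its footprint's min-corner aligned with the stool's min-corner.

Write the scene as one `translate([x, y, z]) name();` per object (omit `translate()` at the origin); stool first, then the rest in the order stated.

stool();
translate([0, 0, 422]) stool_2();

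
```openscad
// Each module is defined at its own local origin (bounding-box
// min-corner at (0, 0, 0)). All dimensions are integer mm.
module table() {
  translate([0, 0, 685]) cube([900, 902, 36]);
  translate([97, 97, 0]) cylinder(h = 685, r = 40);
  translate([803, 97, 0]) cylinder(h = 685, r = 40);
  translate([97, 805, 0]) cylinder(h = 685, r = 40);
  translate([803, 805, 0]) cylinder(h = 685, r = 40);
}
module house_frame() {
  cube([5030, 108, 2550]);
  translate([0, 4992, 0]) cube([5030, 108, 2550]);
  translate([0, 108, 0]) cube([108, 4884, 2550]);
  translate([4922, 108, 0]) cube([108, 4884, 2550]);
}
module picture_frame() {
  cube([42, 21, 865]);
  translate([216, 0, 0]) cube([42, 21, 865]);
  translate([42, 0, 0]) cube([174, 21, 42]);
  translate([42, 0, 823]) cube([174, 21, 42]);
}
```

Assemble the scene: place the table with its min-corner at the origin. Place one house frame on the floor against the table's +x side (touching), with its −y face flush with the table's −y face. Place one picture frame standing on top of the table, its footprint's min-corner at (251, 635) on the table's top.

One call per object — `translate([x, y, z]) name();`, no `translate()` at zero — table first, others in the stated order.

table();
translate([900, 0, 0]) house_frame();
translate([251, 635, 721]) picture_frame();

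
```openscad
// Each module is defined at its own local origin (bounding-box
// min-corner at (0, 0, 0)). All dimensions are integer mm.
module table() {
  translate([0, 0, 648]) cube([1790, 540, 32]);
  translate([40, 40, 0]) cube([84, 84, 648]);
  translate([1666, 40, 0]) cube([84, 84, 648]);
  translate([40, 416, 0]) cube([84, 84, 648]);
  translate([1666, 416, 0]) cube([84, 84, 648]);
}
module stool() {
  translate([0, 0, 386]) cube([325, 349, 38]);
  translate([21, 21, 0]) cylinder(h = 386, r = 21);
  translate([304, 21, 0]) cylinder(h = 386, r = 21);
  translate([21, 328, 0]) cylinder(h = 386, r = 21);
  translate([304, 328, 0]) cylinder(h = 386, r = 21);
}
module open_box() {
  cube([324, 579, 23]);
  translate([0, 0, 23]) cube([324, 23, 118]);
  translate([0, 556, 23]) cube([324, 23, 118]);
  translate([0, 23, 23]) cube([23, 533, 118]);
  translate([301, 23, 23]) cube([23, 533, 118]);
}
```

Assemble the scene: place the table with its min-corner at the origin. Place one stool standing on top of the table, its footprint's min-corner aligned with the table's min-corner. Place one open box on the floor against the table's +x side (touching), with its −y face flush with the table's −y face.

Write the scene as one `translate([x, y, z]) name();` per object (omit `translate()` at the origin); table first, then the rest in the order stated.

table();
translate([0, 0, 680]) stool();
translate([1790, 0, 0]) open_box();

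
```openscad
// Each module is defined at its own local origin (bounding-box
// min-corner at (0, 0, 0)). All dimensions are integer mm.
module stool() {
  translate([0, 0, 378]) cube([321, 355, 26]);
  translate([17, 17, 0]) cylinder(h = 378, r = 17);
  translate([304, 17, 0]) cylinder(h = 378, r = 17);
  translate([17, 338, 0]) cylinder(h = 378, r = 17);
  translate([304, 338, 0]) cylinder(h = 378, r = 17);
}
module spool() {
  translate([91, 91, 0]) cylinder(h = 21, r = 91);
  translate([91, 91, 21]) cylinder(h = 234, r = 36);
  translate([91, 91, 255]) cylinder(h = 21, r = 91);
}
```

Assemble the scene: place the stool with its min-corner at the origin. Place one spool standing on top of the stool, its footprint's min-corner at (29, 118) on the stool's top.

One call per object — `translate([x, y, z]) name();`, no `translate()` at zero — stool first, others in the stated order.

stool();
translate([29, 118, 404]) spool();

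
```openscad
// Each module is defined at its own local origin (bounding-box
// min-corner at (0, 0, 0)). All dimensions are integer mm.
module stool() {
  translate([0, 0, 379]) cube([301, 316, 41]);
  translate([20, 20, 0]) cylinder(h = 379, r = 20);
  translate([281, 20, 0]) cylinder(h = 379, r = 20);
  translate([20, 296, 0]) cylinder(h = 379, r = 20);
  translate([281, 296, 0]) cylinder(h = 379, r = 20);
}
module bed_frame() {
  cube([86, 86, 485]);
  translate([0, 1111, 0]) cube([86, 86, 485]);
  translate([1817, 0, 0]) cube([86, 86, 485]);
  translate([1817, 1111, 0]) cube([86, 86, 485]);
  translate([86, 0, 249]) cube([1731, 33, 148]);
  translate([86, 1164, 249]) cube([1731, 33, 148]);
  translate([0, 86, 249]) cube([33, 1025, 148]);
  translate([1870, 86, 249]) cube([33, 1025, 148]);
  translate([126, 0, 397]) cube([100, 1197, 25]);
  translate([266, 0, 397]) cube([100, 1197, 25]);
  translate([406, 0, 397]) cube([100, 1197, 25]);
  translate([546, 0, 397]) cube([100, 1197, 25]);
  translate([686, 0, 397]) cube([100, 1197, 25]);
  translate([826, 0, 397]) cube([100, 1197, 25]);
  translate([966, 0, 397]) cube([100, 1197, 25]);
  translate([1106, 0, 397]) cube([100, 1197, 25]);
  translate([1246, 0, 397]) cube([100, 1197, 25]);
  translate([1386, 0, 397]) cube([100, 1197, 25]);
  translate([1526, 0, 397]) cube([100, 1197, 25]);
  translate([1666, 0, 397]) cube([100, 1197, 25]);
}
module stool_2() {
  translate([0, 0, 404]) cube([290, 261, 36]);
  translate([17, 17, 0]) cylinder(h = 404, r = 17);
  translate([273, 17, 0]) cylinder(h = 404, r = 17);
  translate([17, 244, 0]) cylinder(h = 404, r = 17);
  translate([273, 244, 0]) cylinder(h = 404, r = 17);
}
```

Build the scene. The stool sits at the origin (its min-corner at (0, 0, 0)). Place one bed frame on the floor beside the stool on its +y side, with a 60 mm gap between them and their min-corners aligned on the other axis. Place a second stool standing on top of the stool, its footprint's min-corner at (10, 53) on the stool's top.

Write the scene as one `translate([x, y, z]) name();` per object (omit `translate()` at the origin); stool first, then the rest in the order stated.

stool();
translate([0, 376, 0]) bed_frame();
translate([10, 53, 420]) stool_2();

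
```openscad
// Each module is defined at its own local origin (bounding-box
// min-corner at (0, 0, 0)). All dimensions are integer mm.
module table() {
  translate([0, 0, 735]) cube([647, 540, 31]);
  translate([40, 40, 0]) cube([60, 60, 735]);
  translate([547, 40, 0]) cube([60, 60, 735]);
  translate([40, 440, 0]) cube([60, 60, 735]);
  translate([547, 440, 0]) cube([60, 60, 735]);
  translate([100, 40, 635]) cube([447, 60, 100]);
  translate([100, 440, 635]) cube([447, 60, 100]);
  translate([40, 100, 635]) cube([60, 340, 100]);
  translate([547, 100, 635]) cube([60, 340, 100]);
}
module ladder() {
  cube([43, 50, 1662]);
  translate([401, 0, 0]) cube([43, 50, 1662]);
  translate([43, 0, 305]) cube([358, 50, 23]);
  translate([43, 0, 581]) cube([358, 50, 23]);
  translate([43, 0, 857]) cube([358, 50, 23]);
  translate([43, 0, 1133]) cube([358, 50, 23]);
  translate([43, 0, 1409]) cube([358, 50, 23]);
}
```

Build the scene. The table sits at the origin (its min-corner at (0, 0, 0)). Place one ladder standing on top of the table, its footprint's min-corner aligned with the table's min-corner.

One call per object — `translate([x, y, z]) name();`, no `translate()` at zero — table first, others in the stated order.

table();
translate([0, 0, 766]) ladder();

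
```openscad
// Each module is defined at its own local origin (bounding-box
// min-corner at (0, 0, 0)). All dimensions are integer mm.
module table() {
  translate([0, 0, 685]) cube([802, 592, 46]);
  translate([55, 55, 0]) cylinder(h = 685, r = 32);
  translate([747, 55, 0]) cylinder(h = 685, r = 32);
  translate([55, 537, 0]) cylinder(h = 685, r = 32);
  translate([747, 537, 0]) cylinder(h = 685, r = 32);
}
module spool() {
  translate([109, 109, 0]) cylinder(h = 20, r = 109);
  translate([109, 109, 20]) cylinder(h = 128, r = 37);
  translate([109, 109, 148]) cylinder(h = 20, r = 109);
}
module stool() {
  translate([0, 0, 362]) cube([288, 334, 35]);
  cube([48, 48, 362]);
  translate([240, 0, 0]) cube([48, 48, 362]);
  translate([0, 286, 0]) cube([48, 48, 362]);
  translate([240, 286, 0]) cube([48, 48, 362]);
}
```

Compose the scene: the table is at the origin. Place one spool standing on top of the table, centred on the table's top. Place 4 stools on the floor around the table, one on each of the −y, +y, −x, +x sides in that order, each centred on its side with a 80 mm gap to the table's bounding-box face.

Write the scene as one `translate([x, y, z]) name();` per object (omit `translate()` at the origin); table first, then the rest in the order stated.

table();
translate([292, 187, 731]) spool();
translate([257, -414, 0]) stool();
translate([257, 672, 0]) stool();
translate([-368, 129, 0]) stool();
translate([882, 129, 0]) stool();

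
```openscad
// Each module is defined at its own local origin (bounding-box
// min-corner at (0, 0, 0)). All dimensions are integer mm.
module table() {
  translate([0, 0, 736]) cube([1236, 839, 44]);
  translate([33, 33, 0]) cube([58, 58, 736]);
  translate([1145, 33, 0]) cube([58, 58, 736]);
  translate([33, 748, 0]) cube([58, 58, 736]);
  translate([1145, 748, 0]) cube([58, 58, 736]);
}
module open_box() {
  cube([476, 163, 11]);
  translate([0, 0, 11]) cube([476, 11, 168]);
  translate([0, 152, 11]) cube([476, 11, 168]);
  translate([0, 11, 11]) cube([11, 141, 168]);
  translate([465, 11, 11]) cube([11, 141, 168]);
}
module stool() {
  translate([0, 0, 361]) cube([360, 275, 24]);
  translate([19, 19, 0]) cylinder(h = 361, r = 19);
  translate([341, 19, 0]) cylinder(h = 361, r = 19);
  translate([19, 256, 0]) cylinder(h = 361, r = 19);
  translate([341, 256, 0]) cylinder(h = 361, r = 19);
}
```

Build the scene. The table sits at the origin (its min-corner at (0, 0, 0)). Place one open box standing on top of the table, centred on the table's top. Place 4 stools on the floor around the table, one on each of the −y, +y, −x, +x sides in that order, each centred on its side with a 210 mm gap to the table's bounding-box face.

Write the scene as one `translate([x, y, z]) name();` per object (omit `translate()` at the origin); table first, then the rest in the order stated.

table();
translate([380, 338, 780]) open_box();
translate([438, -485, 0]) stool();
translate([438, 1049, 0]) stool();
translate([-570, 282, 0]) stool();
translate([1446, 282, 0]) stool();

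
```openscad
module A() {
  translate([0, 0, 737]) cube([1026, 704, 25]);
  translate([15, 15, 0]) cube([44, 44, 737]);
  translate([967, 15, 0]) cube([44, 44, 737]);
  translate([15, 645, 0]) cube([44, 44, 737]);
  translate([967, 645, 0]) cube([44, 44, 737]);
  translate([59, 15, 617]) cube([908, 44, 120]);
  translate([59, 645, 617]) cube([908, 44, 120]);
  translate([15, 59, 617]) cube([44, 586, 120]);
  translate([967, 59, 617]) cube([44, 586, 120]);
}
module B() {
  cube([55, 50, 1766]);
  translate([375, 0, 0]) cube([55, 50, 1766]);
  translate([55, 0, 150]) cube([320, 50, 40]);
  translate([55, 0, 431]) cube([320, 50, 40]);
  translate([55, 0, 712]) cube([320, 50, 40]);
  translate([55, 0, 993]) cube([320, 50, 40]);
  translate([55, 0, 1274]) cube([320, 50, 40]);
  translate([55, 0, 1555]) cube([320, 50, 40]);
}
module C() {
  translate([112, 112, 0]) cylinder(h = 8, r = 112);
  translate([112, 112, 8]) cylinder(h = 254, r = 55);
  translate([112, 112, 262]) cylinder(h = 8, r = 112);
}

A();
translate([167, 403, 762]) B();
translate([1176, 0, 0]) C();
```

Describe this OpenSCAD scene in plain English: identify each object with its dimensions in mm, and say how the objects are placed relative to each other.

A is a table: top 1026 mm (x) × 704 mm (y), 25 mm thick, upper face at z = 762 mm, on four 44×44 mm square legs, each inset 15 mm from the nearest pair of top edges, running from z = 0 to the bottom of the top. Four apron rails, 44 mm thick and 120 mm tall, run between adjacent legs with their top edges flush with the underside of the top and their outer faces flush with the legs' outer faces.

B is a wooden ladder with two side rails of 55×50 mm section and 1766 mm height, set 430 mm apart overall. Between them run 6 rectangular rungs (50 mm deep, 40 mm thick), front faces flush with the rails' −y face. The bottom of the first rung is 150 mm above the floor and each subsequent rung is 281 mm higher than the one below.

C is a spool: two coaxial disc flanges of radius 112 mm and thickness 8 mm, joined by a core cylinder of radius 55 mm and height 254 mm. The lower flange rests on z = 0 and the three cylinders share a vertical axis.

The ladder is on top of the table. The spool is on the floor beside the table on its +x side.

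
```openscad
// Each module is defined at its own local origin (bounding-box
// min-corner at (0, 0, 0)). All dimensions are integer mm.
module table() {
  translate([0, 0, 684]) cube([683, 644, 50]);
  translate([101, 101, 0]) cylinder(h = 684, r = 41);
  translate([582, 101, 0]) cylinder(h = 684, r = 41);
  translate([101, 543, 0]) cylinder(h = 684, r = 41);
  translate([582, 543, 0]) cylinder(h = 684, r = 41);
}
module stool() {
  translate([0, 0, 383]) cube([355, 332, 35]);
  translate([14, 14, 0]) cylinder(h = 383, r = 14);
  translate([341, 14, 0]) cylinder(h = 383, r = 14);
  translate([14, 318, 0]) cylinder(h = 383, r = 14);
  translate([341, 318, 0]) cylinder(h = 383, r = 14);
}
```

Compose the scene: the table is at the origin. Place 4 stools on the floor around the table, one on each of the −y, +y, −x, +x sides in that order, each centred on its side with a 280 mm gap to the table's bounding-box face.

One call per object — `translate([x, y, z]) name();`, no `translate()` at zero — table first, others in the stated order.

table();
translate([164, -612, 0]) stool();
translate([164, 924, 0]) stool();
translate([-635, 156, 0]) stool();
translate([963, 156, 0]) stool();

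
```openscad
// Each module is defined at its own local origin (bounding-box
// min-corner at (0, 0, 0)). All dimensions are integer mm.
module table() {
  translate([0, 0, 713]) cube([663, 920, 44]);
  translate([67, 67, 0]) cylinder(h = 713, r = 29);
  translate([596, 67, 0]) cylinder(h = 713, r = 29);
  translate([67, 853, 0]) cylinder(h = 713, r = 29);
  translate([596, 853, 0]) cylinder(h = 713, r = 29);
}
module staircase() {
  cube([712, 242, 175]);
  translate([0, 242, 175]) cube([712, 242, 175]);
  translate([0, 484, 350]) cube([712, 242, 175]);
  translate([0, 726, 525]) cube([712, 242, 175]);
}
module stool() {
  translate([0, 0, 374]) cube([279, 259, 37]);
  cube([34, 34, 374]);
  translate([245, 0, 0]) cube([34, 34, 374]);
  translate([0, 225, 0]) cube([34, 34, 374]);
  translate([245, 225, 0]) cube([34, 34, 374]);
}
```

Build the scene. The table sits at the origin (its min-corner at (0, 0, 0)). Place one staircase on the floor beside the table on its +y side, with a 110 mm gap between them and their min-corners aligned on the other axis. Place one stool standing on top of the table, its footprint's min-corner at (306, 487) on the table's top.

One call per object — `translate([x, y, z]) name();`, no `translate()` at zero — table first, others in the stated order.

table();
translate([0, 1030, 0]) staircase();
translate([306, 487, 757]) stool();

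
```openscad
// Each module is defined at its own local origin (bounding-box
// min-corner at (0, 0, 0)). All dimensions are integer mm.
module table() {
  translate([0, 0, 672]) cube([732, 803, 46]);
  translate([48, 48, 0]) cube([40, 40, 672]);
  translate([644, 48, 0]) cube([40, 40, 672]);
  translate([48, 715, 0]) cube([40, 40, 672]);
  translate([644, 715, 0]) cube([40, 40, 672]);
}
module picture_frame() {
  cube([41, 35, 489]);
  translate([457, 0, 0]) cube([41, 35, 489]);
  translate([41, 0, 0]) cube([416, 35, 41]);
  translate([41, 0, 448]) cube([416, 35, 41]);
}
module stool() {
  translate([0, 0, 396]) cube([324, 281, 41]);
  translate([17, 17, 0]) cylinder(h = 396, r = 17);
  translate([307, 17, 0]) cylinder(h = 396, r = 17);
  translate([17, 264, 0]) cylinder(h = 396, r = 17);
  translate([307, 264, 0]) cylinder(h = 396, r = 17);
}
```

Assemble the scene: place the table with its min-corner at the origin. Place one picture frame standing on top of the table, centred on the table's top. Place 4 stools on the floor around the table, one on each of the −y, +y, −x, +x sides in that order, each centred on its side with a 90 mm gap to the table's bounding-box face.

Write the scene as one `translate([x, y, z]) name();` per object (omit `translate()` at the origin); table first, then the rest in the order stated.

table();
translate([117, 384, 718]) picture_frame();
translate([204, -371, 0]) stool();
translate([204, 893, 0]) stool();
translate([-414, 261, 0]) stool();
translate([822, 261, 0]) stool();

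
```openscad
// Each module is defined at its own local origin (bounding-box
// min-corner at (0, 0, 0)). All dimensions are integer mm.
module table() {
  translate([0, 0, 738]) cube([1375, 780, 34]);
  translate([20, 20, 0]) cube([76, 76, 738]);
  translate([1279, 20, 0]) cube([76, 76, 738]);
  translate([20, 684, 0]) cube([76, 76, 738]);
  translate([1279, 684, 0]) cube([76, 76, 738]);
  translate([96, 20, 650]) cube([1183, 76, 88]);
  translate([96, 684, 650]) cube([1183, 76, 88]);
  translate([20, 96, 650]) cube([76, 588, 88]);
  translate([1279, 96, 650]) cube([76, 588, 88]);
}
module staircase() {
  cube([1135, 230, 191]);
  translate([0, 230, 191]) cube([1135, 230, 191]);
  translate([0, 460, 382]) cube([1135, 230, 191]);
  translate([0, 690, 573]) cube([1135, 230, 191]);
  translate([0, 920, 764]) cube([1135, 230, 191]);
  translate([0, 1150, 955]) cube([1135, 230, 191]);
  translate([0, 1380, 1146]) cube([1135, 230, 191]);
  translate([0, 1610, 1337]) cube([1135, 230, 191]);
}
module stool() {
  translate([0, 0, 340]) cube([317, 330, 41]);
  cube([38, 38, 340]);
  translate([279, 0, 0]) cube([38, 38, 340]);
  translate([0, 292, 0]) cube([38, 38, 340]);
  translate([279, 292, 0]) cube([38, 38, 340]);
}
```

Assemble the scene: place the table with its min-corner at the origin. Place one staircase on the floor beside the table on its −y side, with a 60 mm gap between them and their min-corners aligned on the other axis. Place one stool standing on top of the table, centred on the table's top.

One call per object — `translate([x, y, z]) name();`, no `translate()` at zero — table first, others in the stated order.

table();
translate([0, -1900, 0]) staircase();
translate([529, 225, 772]) stool();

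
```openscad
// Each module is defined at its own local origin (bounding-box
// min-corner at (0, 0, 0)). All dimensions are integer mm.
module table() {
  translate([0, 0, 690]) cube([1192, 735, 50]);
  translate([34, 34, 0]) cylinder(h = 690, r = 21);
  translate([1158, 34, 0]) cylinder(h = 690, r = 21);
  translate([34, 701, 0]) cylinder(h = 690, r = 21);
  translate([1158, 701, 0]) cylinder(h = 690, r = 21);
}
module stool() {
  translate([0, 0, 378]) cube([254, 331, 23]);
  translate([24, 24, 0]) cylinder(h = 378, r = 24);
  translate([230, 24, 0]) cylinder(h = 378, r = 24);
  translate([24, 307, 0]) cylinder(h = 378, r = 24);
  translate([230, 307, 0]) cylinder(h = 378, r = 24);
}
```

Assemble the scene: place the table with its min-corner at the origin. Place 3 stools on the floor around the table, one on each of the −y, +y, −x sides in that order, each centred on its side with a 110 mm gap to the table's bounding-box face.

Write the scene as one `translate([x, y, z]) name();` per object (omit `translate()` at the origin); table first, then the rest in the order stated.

table();
translate([469, -441, 0]) stool();
translate([469, 845, 0]) stool();
translate([-364, 202, 0]) stool();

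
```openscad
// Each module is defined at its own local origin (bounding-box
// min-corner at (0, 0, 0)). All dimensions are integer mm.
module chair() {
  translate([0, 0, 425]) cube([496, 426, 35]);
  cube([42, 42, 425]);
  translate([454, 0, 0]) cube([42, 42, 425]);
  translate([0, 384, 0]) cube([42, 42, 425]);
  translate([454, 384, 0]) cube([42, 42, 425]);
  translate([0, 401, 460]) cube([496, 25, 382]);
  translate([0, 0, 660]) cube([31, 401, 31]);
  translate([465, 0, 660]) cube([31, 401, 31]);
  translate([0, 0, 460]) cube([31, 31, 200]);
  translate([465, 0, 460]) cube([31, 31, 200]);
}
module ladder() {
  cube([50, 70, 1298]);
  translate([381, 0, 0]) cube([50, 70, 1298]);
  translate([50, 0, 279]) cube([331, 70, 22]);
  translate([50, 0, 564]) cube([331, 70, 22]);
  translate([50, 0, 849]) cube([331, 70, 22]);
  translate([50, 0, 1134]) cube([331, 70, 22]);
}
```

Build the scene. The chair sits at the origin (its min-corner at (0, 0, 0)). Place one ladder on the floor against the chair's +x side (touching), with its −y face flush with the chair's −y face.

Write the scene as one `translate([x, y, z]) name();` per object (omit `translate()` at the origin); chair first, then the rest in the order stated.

chair();
translate([496, 0, 0]) ladder();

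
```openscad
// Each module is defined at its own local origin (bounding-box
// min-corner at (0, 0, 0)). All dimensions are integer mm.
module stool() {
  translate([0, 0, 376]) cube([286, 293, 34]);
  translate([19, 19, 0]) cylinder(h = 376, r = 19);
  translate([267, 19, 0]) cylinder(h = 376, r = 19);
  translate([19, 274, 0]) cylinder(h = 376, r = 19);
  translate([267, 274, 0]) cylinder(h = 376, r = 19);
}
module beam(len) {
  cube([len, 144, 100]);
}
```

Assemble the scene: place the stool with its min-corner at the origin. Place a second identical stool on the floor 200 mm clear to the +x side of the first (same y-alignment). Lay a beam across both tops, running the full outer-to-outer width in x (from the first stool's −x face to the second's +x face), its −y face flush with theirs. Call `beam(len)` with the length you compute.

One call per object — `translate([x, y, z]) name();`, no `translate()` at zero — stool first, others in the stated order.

stool();
translate([486, 0, 0]) stool();
translate([0, 0, 410]) beam(772);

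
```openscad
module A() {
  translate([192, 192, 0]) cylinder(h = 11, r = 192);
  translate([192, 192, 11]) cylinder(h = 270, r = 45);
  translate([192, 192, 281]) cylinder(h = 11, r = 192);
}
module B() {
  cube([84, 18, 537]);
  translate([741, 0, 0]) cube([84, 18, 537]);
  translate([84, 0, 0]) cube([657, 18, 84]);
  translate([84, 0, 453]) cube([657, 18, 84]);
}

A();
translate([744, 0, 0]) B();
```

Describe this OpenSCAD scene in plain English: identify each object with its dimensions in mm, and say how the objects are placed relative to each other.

A is a spool: two coaxial disc flanges of radius 192 mm and thickness 11 mm, joined by a core cylinder of radius 45 mm and height 270 mm. The lower flange rests on z = 0 and the three cylinders share a vertical axis.

B is a rectangular picture frame lying in the x–z plane (depth along y). The opening is 657 mm wide (x) by 369 mm tall (z), surrounded by a border 84 mm wide on all four sides. The frame is 18 mm deep and is made of two full-height vertical stiles with two horizontal rails fitted between them.

The picture frame is on the floor beside the spool on its +x side.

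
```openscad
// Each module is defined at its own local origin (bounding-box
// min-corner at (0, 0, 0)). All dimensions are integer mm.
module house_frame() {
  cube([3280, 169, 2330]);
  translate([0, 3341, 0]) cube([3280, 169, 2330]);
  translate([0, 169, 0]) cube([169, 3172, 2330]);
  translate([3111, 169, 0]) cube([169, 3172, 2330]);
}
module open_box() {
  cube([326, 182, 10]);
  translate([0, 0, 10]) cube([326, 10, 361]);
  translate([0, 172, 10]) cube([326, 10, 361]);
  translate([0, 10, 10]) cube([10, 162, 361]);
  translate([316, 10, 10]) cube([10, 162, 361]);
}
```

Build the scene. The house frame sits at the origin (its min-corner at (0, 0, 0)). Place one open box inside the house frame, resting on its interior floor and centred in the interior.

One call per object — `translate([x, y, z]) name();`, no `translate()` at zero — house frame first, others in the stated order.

house_frame();
translate([1477, 1664, 0]) open_box();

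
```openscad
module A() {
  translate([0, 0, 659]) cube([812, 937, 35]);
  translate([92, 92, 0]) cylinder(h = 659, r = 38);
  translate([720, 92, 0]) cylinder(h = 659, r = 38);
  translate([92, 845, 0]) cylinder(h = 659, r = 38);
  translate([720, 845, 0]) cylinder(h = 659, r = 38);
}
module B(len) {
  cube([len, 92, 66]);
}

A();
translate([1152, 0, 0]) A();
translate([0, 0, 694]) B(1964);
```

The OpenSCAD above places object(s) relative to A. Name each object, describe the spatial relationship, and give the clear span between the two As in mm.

Second table starts at x = 1152; first ends at x = 812; clear span = 1152 − 812 = 340 mm.

A is a table. B is a beam. A beam spans the tops of two tables. The clear span between the two tables is 340 mm.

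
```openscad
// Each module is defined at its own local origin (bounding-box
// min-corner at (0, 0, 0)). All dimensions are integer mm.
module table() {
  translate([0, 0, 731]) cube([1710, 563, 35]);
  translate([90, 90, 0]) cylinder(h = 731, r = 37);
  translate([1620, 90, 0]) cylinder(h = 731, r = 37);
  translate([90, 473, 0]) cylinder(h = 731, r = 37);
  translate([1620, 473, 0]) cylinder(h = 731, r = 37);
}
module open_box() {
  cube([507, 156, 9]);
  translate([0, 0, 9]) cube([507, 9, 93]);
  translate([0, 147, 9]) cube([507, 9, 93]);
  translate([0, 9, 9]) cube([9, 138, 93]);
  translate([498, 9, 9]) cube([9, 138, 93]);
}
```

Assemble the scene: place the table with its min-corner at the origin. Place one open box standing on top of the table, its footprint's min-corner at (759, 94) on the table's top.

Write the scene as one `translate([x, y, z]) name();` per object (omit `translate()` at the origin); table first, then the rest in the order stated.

table();
translate([759, 94, 766]) open_box();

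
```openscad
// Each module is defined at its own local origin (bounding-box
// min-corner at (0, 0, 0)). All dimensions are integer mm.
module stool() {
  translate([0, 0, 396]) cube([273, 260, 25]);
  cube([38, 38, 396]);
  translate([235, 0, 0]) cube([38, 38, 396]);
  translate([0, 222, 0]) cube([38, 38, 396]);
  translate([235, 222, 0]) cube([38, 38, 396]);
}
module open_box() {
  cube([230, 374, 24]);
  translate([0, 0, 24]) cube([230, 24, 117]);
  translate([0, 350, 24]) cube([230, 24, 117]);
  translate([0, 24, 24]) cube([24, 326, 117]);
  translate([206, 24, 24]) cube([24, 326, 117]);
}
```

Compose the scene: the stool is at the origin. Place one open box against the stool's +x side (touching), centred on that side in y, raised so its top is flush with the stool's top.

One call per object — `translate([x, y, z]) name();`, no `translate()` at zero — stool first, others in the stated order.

stool();
translate([273, -57, 280]) open_box();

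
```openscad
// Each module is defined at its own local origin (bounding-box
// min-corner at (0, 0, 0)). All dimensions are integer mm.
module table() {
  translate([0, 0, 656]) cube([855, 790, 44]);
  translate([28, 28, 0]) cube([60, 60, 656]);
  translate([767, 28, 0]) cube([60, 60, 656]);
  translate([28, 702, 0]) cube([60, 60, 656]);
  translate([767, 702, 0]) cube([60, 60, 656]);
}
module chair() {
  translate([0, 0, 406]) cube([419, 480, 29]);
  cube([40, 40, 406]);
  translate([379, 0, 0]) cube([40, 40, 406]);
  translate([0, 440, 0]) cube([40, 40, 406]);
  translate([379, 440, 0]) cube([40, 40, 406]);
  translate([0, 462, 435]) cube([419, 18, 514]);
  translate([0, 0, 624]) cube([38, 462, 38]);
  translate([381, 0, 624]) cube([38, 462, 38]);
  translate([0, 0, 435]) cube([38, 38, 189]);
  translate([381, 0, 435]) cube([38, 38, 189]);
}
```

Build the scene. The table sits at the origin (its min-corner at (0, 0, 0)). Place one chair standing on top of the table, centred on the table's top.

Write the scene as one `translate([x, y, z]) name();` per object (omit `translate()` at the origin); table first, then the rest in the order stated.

table();
translate([218, 155, 700]) chair();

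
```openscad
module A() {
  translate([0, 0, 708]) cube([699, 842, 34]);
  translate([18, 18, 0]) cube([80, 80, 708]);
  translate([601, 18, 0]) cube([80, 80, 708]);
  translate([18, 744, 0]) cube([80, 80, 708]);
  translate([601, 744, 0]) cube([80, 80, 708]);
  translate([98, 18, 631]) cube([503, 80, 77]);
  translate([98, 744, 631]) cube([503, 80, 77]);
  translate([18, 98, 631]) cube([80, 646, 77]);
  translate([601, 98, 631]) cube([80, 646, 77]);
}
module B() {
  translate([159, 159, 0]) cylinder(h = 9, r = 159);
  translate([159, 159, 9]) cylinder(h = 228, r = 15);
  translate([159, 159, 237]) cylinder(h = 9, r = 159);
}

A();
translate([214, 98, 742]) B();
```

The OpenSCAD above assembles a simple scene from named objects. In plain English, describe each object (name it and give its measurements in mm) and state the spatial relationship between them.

A is a table with a 699×842 mm rectangular top, 34 mm thick, top surface at z = 742 mm, supported by four 80×80 mm square legs, each inset 18 mm from the nearest pair of top edges, running from the floor. Four apron rails, 80 mm thick and 77 mm tall, run between adjacent legs with their top edges flush with the underside of the top and their outer faces flush with the legs' outer faces.

B is a spool: two coaxial disc flanges of radius 159 mm and thickness 9 mm, joined by a core cylinder of radius 15 mm and height 228 mm. The lower flange rests on z = 0 and the three cylinders share a vertical axis.

The spool is on top of the table.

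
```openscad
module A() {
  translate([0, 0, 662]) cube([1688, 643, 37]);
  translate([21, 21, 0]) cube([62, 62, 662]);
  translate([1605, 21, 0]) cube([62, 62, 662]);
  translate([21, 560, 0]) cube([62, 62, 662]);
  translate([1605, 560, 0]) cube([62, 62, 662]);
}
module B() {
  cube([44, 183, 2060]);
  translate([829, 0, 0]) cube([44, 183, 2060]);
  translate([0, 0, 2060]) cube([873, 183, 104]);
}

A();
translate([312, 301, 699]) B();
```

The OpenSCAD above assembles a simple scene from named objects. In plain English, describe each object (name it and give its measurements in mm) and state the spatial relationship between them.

A is a table with a 1688×643 mm rectangular top, 37 mm thick, top surface at z = 699 mm, supported by four 62×62 mm square legs, each inset 21 mm from the nearest pair of top edges, running from the floor.

B is a door frame. The clear opening is 785 mm wide and 2060 mm high. Two 44 mm wide jambs, 183 mm deep, stand either side of the opening from the floor to the top of the opening. A 104 mm thick head sits across the top of both jambs, spanning the full outside width of the frame.

The door frame is on top of the table.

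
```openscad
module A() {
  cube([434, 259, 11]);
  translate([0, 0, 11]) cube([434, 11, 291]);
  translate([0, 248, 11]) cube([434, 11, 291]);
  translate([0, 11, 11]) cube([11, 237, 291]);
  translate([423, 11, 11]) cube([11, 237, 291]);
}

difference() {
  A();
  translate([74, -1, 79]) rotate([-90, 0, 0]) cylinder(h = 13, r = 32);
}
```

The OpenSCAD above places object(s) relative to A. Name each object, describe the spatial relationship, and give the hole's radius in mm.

The subtracted cylinder has r = 32 mm.

A is an open box. The open box has a circular hole through its front wall. The hole's radius is 32 mm.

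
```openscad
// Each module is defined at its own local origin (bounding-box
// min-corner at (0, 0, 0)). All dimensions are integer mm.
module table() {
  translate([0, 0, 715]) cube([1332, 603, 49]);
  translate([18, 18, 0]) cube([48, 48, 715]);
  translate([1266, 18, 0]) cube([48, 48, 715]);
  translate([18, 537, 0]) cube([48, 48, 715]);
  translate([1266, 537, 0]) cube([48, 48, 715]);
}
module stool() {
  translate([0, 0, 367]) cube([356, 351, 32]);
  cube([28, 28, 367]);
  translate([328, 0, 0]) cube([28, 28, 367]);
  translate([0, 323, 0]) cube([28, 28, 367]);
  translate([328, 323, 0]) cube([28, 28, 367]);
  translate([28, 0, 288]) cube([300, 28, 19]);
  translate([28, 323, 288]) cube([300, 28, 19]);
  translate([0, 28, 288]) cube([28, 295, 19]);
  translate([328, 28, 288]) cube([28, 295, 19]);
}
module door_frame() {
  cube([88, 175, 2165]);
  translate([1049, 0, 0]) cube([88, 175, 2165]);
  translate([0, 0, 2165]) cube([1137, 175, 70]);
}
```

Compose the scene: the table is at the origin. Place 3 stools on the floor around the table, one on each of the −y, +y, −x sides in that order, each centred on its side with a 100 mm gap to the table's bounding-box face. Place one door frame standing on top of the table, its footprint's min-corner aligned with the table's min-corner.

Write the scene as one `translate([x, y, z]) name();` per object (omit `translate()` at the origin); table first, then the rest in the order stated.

table();
translate([488, -451, 0]) stool();
translate([488, 703, 0]) stool();
translate([-456, 126, 0]) stool();
translate([0, 0, 764]) door_frame();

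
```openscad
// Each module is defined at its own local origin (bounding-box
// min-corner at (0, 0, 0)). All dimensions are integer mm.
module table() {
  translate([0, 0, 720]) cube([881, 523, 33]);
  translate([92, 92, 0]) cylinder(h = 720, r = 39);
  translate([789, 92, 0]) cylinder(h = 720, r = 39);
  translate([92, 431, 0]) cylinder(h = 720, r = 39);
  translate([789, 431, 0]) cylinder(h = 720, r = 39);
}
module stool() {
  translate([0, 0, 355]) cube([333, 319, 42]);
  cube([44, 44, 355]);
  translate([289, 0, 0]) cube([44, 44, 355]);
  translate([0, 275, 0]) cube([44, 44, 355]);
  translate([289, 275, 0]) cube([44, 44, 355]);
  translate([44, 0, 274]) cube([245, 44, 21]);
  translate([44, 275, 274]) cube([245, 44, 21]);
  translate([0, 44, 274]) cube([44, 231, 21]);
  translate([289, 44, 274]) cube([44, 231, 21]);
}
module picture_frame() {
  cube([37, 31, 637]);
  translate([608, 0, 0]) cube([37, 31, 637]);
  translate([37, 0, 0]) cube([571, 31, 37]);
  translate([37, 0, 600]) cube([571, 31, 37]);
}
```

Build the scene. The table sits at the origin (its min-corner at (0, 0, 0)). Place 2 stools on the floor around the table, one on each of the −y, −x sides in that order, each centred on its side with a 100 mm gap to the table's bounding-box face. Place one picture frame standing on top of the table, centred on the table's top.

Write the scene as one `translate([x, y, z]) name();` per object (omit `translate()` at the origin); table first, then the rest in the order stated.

table();
translate([274, -419, 0]) stool();
translate([-433, 102, 0]) stool();
translate([118, 246, 753]) picture_frame();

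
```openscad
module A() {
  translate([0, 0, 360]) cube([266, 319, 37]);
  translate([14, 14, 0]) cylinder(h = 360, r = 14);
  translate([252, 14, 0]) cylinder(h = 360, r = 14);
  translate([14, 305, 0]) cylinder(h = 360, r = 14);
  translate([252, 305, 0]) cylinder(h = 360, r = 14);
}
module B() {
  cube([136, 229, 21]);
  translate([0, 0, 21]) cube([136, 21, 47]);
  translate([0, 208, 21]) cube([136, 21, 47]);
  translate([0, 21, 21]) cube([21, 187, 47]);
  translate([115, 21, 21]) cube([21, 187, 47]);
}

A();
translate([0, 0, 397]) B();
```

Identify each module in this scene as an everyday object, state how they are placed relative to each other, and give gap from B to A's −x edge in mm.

The open box's min-x is at 0; the stool's min-x is 0; gap = 0 mm.

A is a stool. B is an open box. The open box is on top of the stool. The gap from the open box to the stool's −x edge is 0 mm.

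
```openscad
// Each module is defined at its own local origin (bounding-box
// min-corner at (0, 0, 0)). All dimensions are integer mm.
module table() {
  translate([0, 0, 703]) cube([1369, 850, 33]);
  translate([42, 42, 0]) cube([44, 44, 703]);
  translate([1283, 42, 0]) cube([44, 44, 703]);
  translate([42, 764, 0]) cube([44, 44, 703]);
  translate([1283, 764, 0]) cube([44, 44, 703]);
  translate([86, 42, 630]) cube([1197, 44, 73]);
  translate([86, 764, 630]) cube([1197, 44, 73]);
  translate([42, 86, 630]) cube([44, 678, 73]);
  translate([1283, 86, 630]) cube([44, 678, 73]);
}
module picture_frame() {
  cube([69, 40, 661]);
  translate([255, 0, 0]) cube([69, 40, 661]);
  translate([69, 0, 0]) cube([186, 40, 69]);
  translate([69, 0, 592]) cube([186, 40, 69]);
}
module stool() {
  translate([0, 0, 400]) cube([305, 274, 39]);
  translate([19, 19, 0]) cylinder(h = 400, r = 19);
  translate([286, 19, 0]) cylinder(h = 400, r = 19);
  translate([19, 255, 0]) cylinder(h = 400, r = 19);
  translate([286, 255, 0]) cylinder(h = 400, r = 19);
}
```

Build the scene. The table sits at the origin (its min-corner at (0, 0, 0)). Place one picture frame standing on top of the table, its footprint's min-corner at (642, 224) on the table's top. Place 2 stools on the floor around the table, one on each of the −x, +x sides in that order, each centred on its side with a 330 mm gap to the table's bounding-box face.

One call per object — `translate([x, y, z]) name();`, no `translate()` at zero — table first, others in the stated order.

table();
translate([642, 224, 736]) picture_frame();
translate([-635, 288, 0]) stool();
translate([1699, 288, 0]) stool();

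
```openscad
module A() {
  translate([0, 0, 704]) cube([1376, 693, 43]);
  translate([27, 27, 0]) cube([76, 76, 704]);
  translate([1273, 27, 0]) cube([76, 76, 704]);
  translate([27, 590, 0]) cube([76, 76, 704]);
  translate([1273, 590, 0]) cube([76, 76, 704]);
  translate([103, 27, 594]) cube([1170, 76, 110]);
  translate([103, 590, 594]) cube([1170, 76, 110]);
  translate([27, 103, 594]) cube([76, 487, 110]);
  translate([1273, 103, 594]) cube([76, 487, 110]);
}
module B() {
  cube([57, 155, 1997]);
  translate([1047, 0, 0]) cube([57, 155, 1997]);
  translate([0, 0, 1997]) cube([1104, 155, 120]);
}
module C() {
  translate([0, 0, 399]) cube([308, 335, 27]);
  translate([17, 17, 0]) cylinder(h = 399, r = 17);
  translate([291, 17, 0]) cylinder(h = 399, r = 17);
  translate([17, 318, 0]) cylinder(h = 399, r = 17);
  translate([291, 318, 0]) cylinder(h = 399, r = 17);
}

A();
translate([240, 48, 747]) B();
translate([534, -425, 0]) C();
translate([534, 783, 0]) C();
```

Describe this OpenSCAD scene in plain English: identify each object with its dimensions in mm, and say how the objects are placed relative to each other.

A is a table: top 1376 mm (x) × 693 mm (y), 43 mm thick, upper face at z = 747 mm, on four 76×76 mm square legs, each inset 27 mm from the nearest pair of top edges, running from z = 0 to the bottom of the top. Four apron rails, 76 mm thick and 110 mm tall, run between adjacent legs with their top edges flush with the underside of the top and their outer faces flush with the legs' outer faces.

B is a door frame. The clear opening is 990 mm wide and 1997 mm high. Two 57 mm wide jambs, 155 mm deep, stand either side of the opening from the floor to the top of the opening. A 120 mm thick head sits across the top of both jambs, spanning the full outside width of the frame.

C is a four-legged stool. The seat is 308×335 mm, 27 mm thick, top at z = 426 mm. It stands on four round legs, each 34 mm in diameter, from z = 0 to the seat underside, each leg's axis is inset half a diameter from the nearest pair of seat edges (so the leg's bounding box is flush with the corner).

The door frame is on top of the table. Two stools sit around the table at the −y, +y sides.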